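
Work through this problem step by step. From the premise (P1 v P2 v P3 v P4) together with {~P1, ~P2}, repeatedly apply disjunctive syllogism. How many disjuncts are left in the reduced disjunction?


Original disjuncts (4): P1, P2, P3, P4
Negated (eliminate): ~P1, ~P2
Remaining disjuncts: P3, P4
Count = 4 - 2 = 2

2


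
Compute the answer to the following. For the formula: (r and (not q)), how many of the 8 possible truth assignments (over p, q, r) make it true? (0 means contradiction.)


Check all 8 assignments:
p=0, q=0, r=0: 0
p=0, q=0, r=1: 1
p=0, q=1, r=0: 0
p=0, q=1, r=1: 0
p=1, q=0, r=0: 0
p=1, q=0, r=1: 1
p=1, q=1, r=0: 0
p=1, q=1, r=1: 0
Count of True = 2

2


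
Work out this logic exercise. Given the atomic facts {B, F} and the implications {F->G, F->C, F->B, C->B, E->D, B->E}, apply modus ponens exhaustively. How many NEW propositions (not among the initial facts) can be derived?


Initial facts: {B, F}
Apply modus ponens to closure:
  F and F->G  =>  G
  F and F->C  =>  C
  B and B->E  =>  E
  E and E->D  =>  D
Final known: {B, C, D, E, F, G}
New propositions: {C, D, E, G}
Count = 4

4


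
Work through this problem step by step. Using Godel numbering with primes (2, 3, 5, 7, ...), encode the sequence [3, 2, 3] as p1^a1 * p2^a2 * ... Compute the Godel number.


Encode each element as an exponent of the corresponding prime:
  2^3 = 8
  3^2 = 9
  5^3 = 125
Product = 8 * 9 * 125 = 9000

9000


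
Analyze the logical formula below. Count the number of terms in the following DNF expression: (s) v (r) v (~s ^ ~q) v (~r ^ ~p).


A DNF formula is a disjunction of terms (conjunctions).
Terms are separated by v.
Counting the disjuncts: 4 terms.

4


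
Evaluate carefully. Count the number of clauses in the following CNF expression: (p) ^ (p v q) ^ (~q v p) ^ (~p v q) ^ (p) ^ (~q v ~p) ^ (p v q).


A CNF formula is a conjunction of clauses.
Clauses are separated by ^.
Counting the conjuncts: 7 clauses.

7


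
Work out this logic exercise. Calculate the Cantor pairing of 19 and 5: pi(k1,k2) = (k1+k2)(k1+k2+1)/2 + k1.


k1 + k2 = 24
(k1+k2)(k1+k2+1)/2 = 24 * 25 / 2 = 300
pi = 300 + 19 = 319

319


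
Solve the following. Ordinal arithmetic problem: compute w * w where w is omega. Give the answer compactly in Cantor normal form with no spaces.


Compute w * w.
Ordinal * is associative and left-distributive over +, but NOT commutative; for finite n>1, n*w = w but w*n stays w*n.
w * w = w^2 by definition.
Result = w^2

w^2


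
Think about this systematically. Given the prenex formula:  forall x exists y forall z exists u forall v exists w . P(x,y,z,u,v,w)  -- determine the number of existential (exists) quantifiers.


Quantifier prefix: forall x exists y forall z exists u forall v exists w
Mark each quantifier type:
  U E U E U E
Universal count = 3, Existential count = 3
Asked for existential (exists) quantifiers: 3

3


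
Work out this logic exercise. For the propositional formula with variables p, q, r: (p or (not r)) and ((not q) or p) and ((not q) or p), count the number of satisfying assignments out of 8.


Evaluate all 8 assignments for p, q, r:
p=0, q=0, r=0: 1
p=0, q=0, r=1: 0
p=0, q=1, r=0: 0
p=0, q=1, r=1: 0
p=1, q=0, r=0: 1
p=1, q=0, r=1: 1
p=1, q=1, r=0: 1
p=1, q=1, r=1: 1
Satisfying count = 5

5


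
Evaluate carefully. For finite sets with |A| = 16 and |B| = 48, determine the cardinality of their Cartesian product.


The Cartesian product A x B contains all ordered pairs (a, b).
|A x B| = |A| * |B| = 16 * 48 = 768

768


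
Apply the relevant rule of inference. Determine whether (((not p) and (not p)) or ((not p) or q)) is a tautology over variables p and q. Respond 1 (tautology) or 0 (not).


Check all 4 assignments:
p=0, q=0: 1
p=0, q=1: 1
p=1, q=0: 0
p=1, q=1: 1
Satisfying count = 3/4.
Tautology iff count = 4: no.

0


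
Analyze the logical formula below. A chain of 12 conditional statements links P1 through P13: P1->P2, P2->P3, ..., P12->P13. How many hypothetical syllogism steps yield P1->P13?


With 12 implications in a chain connecting 13 propositions:
P1->P2, P2->P3, ..., P12->P13
Steps needed = (number of implications) - 1 = 12 - 1 = 11

11


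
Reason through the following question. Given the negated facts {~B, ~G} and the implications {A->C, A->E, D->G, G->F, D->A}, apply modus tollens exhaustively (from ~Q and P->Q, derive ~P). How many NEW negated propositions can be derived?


Initial negated facts: {~B, ~G}
Apply modus tollens to closure:
  ~G and D->G  =>  ~D
Final negated: {~B, ~D, ~G}
New negations: {~D}
Count = 1

1


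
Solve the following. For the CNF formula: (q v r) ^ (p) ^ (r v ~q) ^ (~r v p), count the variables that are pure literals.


Check each variable for pure literal status:
p: pure positive
q: mixed (not pure)
r: mixed (not pure)
Pure literal count = 1

1


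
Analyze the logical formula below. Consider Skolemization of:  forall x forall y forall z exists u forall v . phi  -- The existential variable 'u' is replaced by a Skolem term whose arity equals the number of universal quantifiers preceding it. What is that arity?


Quantifier prefix: forall x forall y forall z exists u forall v
'u' is existentially quantified at position 4.
Universal variables preceding it: x, y, z
Skolem function arity = 3

3


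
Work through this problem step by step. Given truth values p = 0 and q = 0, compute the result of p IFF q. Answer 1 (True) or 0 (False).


p = 0, q = 0
Operation: p IFF q
Evaluate: 0 IFF 0 = 1

1


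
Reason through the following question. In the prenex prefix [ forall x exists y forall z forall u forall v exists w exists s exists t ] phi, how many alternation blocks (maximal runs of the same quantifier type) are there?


Quantifier-type sequence: A E A A A E E E  (A=forall, E=exists)
Group into maximal same-type runs:
  Ax1 | Ex1 | Ax3 | Ex3
Number of blocks = 4

4


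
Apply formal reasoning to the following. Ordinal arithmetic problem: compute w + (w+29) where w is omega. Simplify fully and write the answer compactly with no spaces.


Compute w + (w+29).
Ordinal + is associative but NOT commutative; for finite n>0, n + w = w but w + n stays w+n.
w + (w+29) = (w+w) + 29 = w*2+29.
Result = w*2+29

w*2+29


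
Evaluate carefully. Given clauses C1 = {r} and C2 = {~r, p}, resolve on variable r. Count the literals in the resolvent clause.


Remove r from C1 and ~r from C2.
C1 remainder: {}
C2 remainder: {p}
Union (resolvent): {p}
Resolvent has 1 literal(s).

1


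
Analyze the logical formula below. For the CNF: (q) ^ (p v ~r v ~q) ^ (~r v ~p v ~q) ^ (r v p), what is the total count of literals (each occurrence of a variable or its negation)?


Counting literals in each clause:
Clause 1: 1 literal(s)
Clause 2: 3 literal(s)
Clause 3: 3 literal(s)
Clause 4: 2 literal(s)
Total = 9

9


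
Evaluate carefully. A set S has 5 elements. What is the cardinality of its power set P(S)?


The power set of a set with n elements has 2^n elements.
|P(S)| = 2^5 = 32

32


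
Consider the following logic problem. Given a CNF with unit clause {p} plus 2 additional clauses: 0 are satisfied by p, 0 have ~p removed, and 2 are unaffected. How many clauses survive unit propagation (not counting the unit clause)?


Satisfied (removed): 0
Shortened (remain): 0
Unchanged (remain): 2
Remaining = 0 + 2 = 2

2


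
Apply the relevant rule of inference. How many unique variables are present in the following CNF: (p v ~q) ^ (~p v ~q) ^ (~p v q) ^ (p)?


Identify each variable that appears in the formula.
Variables found: p, q
Count = 2

2


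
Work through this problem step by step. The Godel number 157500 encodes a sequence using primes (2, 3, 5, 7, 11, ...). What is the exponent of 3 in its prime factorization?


Factorize 157500 by dividing by 3 repeatedly.
Division steps: 3 divides 157500 exactly 2 time(s).
Exponent of 3 = 2

2


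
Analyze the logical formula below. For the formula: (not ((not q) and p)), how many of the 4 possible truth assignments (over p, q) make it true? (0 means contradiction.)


Check all 4 assignments:
p=0, q=0: 1
p=0, q=1: 1
p=1, q=0: 0
p=1, q=1: 1
Count of True = 3

3


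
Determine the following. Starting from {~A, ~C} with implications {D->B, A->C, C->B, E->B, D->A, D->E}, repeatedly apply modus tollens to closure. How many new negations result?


Initial negated facts: {~A, ~C}
Apply modus tollens to closure:
  ~A and D->A  =>  ~D
Final negated: {~A, ~C, ~D}
New negations: {~D}
Count = 1

1


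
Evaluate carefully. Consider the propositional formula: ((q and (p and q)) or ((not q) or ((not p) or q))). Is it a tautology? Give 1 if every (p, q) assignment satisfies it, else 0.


Check all 4 assignments:
p=0, q=0: 1
p=0, q=1: 1
p=1, q=0: 1
p=1, q=1: 1
Satisfying count = 4/4.
Tautology iff count = 4: yes.

1


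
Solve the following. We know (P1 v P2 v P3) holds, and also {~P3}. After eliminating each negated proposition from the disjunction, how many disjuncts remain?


Original disjuncts (3): P1, P2, P3
Negated (eliminate): ~P3
Remaining disjuncts: P1, P2
Count = 3 - 1 = 2

2


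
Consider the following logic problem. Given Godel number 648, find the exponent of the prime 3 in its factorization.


Factorize 648 by dividing by 3 repeatedly.
Division steps: 3 divides 648 exactly 4 time(s).
Exponent of 3 = 4

4


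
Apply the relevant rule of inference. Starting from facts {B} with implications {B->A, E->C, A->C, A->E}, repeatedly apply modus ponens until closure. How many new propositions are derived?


Initial facts: {B}
Apply modus ponens to closure:
  B and B->A  =>  A
  A and A->C  =>  C
  A and A->E  =>  E
Final known: {A, B, C, E}
New propositions: {A, C, E}
Count = 3

3


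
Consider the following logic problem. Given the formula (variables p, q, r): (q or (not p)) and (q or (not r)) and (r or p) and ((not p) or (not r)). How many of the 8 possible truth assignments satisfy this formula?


Evaluate all 8 assignments for p, q, r:
p=0, q=0, r=0: 0
p=0, q=0, r=1: 0
p=0, q=1, r=0: 0
p=0, q=1, r=1: 1
p=1, q=0, r=0: 0
p=1, q=0, r=1: 0
p=1, q=1, r=0: 1
p=1, q=1, r=1: 0
Satisfying count = 2

2


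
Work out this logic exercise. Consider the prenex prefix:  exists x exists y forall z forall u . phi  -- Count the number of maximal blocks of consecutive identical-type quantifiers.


Quantifier-type sequence: E E A A  (A=forall, E=exists)
Group into maximal same-type runs:
  Ex2 | Ax2
Number of blocks = 2

2


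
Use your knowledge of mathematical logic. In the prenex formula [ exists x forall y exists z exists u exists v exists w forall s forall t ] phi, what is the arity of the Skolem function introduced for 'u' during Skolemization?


Quantifier prefix: exists x forall y exists z exists u exists v exists w forall s forall t
'u' is existentially quantified at position 4.
Universal variables preceding it: y
Skolem function arity = 1

1


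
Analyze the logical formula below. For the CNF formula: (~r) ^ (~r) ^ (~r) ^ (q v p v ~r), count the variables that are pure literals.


Check each variable for pure literal status:
p: pure positive
q: pure positive
r: pure negative
Pure literal count = 3

3


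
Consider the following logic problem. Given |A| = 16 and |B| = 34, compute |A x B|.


The Cartesian product A x B contains all ordered pairs (a, b).
|A x B| = |A| * |B| = 16 * 34 = 544

544


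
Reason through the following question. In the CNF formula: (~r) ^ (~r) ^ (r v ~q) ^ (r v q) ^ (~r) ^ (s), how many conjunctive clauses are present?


A CNF formula is a conjunction of clauses.
Clauses are separated by ^.
Counting the conjuncts: 6 clauses.

6


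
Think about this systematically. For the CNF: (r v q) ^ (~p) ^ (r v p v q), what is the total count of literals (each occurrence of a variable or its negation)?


Counting literals in each clause:
Clause 1: 2 literal(s)
Clause 2: 1 literal(s)
Clause 3: 3 literal(s)
Total = 6

6


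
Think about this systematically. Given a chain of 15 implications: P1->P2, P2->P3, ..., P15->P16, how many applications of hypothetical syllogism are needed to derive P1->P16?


With 15 implications in a chain connecting 16 propositions:
P1->P2, P2->P3, ..., P15->P16
Steps needed = (number of implications) - 1 = 15 - 1 = 14

14


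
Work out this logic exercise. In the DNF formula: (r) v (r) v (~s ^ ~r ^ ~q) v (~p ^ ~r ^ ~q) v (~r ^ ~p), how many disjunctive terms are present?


A DNF formula is a disjunction of terms (conjunctions).
Terms are separated by v.
Counting the disjuncts: 5 terms.

5


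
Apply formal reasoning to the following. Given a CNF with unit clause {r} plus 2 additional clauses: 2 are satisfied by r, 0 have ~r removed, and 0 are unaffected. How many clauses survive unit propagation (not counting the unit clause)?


Satisfied (removed): 2
Shortened (remain): 0
Unchanged (remain): 0
Remaining = 0 + 0 = 0

0


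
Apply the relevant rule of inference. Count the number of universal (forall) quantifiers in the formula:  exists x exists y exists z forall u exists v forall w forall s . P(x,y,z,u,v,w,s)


Quantifier prefix: exists x exists y exists z forall u exists v forall w forall s
Mark each quantifier type:
  E E E U E U U
Universal count = 3, Existential count = 4
Asked for universal (forall) quantifiers: 3

3


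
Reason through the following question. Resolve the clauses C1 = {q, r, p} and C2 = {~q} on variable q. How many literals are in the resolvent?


Remove q from C1 and ~q from C2.
C1 remainder: {r, p}
C2 remainder: {}
Union (resolvent): {p, r}
Resolvent has 2 literal(s).

2


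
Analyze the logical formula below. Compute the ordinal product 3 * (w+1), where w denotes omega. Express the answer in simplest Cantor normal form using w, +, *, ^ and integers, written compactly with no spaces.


Compute 3 * (w+1).
Ordinal * is associative and left-distributive over +, but NOT commutative; for finite n>1, n*w = w but w*n stays w*n.
By left-distributivity: 3 * (w+1) = 3*w + 3*1 = w + 3 = w+3.
Result = w+3

w+3


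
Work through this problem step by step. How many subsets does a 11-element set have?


The power set of a set with n elements has 2^n elements.
|P(S)| = 2^11 = 2048

2048


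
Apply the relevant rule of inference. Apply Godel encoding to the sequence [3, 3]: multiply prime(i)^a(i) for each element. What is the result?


Encode each element as an exponent of the corresponding prime:
  2^3 = 8
  3^3 = 27
Product = 8 * 27 = 216

216


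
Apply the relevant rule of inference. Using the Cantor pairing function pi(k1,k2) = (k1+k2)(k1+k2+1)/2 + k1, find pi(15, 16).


k1 + k2 = 31
(k1+k2)(k1+k2+1)/2 = 31 * 32 / 2 = 496
pi = 496 + 15 = 511

511


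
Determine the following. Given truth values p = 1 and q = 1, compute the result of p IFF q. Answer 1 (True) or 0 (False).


p = 1, q = 1
Operation: p IFF q
Evaluate: 1 IFF 1 = 1

1


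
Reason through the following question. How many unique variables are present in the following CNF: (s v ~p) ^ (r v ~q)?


Identify each variable that appears in the formula.
Variables found: p, q, r, s
Count = 4

4


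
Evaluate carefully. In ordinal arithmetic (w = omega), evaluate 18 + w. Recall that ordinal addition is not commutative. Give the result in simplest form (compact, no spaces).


Compute 18 + w.
Ordinal + is associative but NOT commutative; for finite n>0, n + w = w but w + n stays w+n.
Any finite left addend is absorbed by w on the right: 18 + w = w.
Result = w

w


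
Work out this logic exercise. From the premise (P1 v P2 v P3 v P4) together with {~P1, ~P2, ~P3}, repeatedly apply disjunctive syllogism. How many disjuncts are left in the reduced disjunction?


Original disjuncts (4): P1, P2, P3, P4
Negated (eliminate): ~P1, ~P2, ~P3
Remaining disjuncts: P4
Count = 4 - 3 = 1

1


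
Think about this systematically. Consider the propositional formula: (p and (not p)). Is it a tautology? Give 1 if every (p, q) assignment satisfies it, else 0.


Check all 4 assignments:
p=0, q=0: 0
p=0, q=1: 0
p=1, q=0: 0
p=1, q=1: 0
Satisfying count = 0/4.
Tautology iff count = 4: no.

0


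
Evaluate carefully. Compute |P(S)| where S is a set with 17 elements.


The power set of a set with n elements has 2^n elements.
|P(S)| = 2^17 = 131072

131072


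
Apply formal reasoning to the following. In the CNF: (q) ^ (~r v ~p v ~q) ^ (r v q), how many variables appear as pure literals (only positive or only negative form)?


Check each variable for pure literal status:
p: pure negative
q: mixed (not pure)
r: mixed (not pure)
Pure literal count = 1

1


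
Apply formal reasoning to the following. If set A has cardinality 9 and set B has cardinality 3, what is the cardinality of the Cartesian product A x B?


The Cartesian product A x B contains all ordered pairs (a, b).
|A x B| = |A| * |B| = 9 * 3 = 27

27


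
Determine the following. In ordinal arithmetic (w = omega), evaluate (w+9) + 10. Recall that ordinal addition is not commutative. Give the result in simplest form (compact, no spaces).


Compute (w+9) + 10.
Ordinal + is associative but NOT commutative; for finite n>0, n + w = w but w + n stays w+n.
By associativity: (w+9) + 10 = w + (9+10) = w+19.
Result = w+19

w+19


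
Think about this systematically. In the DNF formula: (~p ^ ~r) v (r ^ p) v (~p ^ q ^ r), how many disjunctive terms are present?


A DNF formula is a disjunction of terms (conjunctions).
Terms are separated by v.
Counting the disjuncts: 3 terms.

3


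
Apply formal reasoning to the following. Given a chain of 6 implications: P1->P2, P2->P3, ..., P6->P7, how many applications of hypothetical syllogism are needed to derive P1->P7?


With 6 implications in a chain connecting 7 propositions:
P1->P2, P2->P3, ..., P6->P7
Steps needed = (number of implications) - 1 = 6 - 1 = 5

5


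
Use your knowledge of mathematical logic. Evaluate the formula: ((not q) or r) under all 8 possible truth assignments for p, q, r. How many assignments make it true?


Check all 8 assignments:
p=0, q=0, r=0: 1
p=0, q=0, r=1: 1
p=0, q=1, r=0: 0
p=0, q=1, r=1: 1
p=1, q=0, r=0: 1
p=1, q=0, r=1: 1
p=1, q=1, r=0: 0
p=1, q=1, r=1: 1
Count of True = 6

6


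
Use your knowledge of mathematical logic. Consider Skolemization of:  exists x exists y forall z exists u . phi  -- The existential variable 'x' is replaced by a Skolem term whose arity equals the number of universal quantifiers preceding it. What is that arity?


Quantifier prefix: exists x exists y forall z exists u
'x' is existentially quantified at position 1.
No universal quantifiers precede it.
Skolem function arity = 0 (a Skolem constant)

0


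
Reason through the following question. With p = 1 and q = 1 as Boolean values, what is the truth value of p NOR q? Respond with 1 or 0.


p = 1, q = 1
Operation: p NOR q
Evaluate: 1 NOR 1 = 0

0


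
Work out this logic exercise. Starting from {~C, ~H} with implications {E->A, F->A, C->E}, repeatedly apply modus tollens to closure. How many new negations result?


Initial negated facts: {~C, ~H}
Apply modus tollens to closure:
  (no implication fires)
Final negated: {~C, ~H}
New negations: {(none)}
Count = 0

0


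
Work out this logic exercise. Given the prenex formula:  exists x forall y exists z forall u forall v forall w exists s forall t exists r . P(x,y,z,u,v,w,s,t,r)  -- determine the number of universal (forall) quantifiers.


Quantifier prefix: exists x forall y exists z forall u forall v forall w exists s forall t exists r
Mark each quantifier type:
  E U E U U U E U E
Universal count = 5, Existential count = 4
Asked for universal (forall) quantifiers: 5

5


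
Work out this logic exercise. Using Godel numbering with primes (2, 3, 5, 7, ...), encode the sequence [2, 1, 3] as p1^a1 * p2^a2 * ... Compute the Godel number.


Encode each element as an exponent of the corresponding prime:
  2^2 = 4
  3^1 = 3
  5^3 = 125
Product = 4 * 3 * 125 = 1500

1500


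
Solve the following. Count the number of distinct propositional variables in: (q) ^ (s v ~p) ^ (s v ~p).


Identify each variable that appears in the formula.
Variables found: p, q, s
Count = 3

3


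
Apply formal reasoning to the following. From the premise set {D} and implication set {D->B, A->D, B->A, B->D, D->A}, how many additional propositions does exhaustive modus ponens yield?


Initial facts: {D}
Apply modus ponens to closure:
  D and D->B  =>  B
  B and B->A  =>  A
Final known: {A, B, D}
New propositions: {A, B}
Count = 2

2


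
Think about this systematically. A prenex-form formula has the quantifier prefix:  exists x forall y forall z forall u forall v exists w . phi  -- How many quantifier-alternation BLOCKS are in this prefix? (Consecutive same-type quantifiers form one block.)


Quantifier-type sequence: E A A A A E  (A=forall, E=exists)
Group into maximal same-type runs:
  Ex1 | Ax4 | Ex1
Number of blocks = 3

3


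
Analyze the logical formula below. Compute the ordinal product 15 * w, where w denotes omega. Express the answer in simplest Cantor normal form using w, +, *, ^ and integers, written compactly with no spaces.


Compute 15 * w.
Ordinal * is associative and left-distributive over +, but NOT commutative; for finite n>1, n*w = w but w*n stays w*n.
For finite n>0, n * w = sup{n*k : k<w} = w. So 15 * w = w.
Result = w

w


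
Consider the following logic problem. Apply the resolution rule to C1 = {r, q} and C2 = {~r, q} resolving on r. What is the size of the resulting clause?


Remove r from C1 and ~r from C2.
C1 remainder: {q}
C2 remainder: {q}
Union (resolvent): {q}
Resolvent has 1 literal(s).

1


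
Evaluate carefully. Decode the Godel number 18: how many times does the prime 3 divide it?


Factorize 18 by dividing by 3 repeatedly.
Division steps: 3 divides 18 exactly 2 time(s).
Exponent of 3 = 2

2


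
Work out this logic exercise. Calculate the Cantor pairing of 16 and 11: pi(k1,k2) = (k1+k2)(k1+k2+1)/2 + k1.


k1 + k2 = 27
(k1+k2)(k1+k2+1)/2 = 27 * 28 / 2 = 378
pi = 378 + 16 = 394

394


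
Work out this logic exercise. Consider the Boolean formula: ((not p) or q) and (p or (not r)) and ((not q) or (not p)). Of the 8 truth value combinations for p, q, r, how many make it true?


Evaluate all 8 assignments for p, q, r:
p=0, q=0, r=0: 1
p=0, q=0, r=1: 0
p=0, q=1, r=0: 1
p=0, q=1, r=1: 0
p=1, q=0, r=0: 0
p=1, q=0, r=1: 0
p=1, q=1, r=0: 0
p=1, q=1, r=1: 0
Satisfying count = 2

2


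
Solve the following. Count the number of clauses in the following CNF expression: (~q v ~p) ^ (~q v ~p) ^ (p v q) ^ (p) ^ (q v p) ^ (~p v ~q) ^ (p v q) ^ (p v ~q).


A CNF formula is a conjunction of clauses.
Clauses are separated by ^.
Counting the conjuncts: 8 clauses.

8


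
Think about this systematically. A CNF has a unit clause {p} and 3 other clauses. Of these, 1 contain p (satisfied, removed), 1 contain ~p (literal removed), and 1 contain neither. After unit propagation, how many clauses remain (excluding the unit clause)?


Satisfied (removed): 1
Shortened (remain): 1
Unchanged (remain): 1
Remaining = 1 + 1 = 2

2


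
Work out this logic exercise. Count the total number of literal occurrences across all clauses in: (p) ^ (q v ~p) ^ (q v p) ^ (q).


Counting literals in each clause:
Clause 1: 1 literal(s)
Clause 2: 2 literal(s)
Clause 3: 2 literal(s)
Clause 4: 1 literal(s)
Total = 6

6


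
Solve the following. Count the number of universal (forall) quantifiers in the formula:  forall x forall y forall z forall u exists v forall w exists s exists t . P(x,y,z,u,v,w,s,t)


Quantifier prefix: forall x forall y forall z forall u exists v forall w exists s exists t
Mark each quantifier type:
  U U U U E U E E
Universal count = 5, Existential count = 3
Asked for universal (forall) quantifiers: 5

5


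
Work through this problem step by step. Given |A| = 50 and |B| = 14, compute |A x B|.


The Cartesian product A x B contains all ordered pairs (a, b).
|A x B| = |A| * |B| = 50 * 14 = 700

700


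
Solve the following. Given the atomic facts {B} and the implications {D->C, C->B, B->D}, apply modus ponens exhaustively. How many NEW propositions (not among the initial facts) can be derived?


Initial facts: {B}
Apply modus ponens to closure:
  B and B->D  =>  D
  D and D->C  =>  C
Final known: {B, C, D}
New propositions: {C, D}
Count = 2

2


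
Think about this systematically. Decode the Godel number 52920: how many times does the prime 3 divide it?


Factorize 52920 by dividing by 3 repeatedly.
Division steps: 3 divides 52920 exactly 3 time(s).
Exponent of 3 = 3

3


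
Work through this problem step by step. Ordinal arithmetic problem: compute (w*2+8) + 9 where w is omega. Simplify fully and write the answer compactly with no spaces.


Compute (w*2+8) + 9.
Ordinal + is associative but NOT commutative; for finite n>0, n + w = w but w + n stays w+n.
By associativity: (w*2+8) + 9 = w*2 + (8+9) = w*2+17.
Result = w*2+17

w*2+17


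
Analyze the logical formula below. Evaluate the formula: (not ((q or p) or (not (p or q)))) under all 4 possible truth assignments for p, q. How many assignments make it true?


Check all 4 assignments:
p=0, q=0: 0
p=0, q=1: 0
p=1, q=0: 0
p=1, q=1: 0
Count of True = 0

0


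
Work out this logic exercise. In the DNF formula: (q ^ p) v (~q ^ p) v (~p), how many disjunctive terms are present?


A DNF formula is a disjunction of terms (conjunctions).
Terms are separated by v.
Counting the disjuncts: 3 terms.

3


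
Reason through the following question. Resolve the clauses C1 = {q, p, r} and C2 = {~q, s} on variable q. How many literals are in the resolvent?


Remove q from C1 and ~q from C2.
C1 remainder: {p, r}
C2 remainder: {s}
Union (resolvent): {p, r, s}
Resolvent has 3 literal(s).

3


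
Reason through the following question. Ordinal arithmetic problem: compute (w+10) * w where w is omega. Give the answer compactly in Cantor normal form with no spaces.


Compute (w+10) * w.
Ordinal * is associative and left-distributive over +, but NOT commutative; for finite n>1, n*w = w but w*n stays w*n.
(w+10) * w = sup{(w+10)*k : k<w} = sup{w*k+10} = w^2 (the +10 tail is absorbed in the limit).
Result = w^2

w^2


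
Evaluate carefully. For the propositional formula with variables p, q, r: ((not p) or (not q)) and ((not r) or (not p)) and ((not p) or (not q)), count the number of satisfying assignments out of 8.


Evaluate all 8 assignments for p, q, r:
p=0, q=0, r=0: 1
p=0, q=0, r=1: 1
p=0, q=1, r=0: 1
p=0, q=1, r=1: 1
p=1, q=0, r=0: 1
p=1, q=0, r=1: 0
p=1, q=1, r=0: 0
p=1, q=1, r=1: 0
Satisfying count = 5

5


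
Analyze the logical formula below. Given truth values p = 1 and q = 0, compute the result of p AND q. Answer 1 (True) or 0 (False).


p = 1, q = 0
Operation: p AND q
Evaluate: 1 AND 0 = 0

0


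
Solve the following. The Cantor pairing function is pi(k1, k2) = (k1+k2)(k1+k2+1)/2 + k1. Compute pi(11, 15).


k1 + k2 = 26
(k1+k2)(k1+k2+1)/2 = 26 * 27 / 2 = 351
pi = 351 + 11 = 362

362


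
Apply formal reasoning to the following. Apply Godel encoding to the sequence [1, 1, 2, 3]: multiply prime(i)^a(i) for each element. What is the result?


Encode each element as an exponent of the corresponding prime:
  2^1 = 2
  3^1 = 3
  5^2 = 25
  7^3 = 343
Product = 2 * 3 * 25 * 343 = 51450

51450


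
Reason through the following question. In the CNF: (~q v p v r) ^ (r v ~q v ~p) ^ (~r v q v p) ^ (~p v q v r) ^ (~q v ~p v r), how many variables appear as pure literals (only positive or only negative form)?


Check each variable for pure literal status:
p: mixed (not pure)
q: mixed (not pure)
r: mixed (not pure)
Pure literal count = 0

0


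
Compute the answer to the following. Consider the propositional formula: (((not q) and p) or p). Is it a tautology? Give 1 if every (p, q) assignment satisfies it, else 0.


Check all 4 assignments:
p=0, q=0: 0
p=0, q=1: 0
p=1, q=0: 1
p=1, q=1: 1
Satisfying count = 2/4.
Tautology iff count = 4: no.

0


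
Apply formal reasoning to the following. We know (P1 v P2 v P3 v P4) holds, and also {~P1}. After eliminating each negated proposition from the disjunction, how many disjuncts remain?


Original disjuncts (4): P1, P2, P3, P4
Negated (eliminate): ~P1
Remaining disjuncts: P2, P3, P4
Count = 4 - 1 = 3

3


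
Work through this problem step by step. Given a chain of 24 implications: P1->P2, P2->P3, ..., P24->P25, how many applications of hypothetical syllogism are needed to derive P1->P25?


With 24 implications in a chain connecting 25 propositions:
P1->P2, P2->P3, ..., P24->P25
Steps needed = (number of implications) - 1 = 24 - 1 = 23

23


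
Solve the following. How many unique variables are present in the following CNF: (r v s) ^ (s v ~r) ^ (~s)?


Identify each variable that appears in the formula.
Variables found: r, s
Count = 2

2


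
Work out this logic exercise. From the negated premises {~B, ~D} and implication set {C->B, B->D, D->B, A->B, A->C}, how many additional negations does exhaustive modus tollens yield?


Initial negated facts: {~B, ~D}
Apply modus tollens to closure:
  ~B and C->B  =>  ~C
  ~B and A->B  =>  ~A
Final negated: {~A, ~B, ~C, ~D}
New negations: {~A, ~C}
Count = 2

2


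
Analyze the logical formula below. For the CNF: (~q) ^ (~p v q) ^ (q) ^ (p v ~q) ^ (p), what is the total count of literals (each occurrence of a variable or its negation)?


Counting literals in each clause:
Clause 1: 1 literal(s)
Clause 2: 2 literal(s)
Clause 3: 1 literal(s)
Clause 4: 2 literal(s)
Clause 5: 1 literal(s)
Total = 7

7


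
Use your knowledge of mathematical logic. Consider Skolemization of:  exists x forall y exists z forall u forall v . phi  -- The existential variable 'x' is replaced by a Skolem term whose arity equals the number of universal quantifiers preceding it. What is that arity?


Quantifier prefix: exists x forall y exists z forall u forall v
'x' is existentially quantified at position 1.
No universal quantifiers precede it.
Skolem function arity = 0 (a Skolem constant)

0


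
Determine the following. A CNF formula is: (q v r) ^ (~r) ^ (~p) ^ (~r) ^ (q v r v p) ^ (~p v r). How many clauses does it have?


A CNF formula is a conjunction of clauses.
Clauses are separated by ^.
Counting the conjuncts: 6 clauses.

6


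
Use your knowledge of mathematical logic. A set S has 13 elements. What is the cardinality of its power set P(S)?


The power set of a set with n elements has 2^n elements.
|P(S)| = 2^13 = 8192

8192


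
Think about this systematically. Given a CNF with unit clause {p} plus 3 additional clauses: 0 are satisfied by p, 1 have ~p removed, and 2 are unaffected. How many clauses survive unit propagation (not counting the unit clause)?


Satisfied (removed): 0
Shortened (remain): 1
Unchanged (remain): 2
Remaining = 1 + 2 = 3

3


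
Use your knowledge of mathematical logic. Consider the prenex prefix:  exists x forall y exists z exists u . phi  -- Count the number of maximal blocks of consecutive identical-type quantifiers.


Quantifier-type sequence: E A E E  (A=forall, E=exists)
Group into maximal same-type runs:
  Ex1 | Ax1 | Ex2
Number of blocks = 3

3


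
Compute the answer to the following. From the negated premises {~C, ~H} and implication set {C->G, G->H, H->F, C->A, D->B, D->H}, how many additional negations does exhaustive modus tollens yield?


Initial negated facts: {~C, ~H}
Apply modus tollens to closure:
  ~H and G->H  =>  ~G
  ~H and D->H  =>  ~D
Final negated: {~C, ~D, ~G, ~H}
New negations: {~D, ~G}
Count = 2

2


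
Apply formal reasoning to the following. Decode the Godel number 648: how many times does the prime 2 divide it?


Factorize 648 by dividing by 2 repeatedly.
Division steps: 2 divides 648 exactly 3 time(s).
Exponent of 2 = 3

3


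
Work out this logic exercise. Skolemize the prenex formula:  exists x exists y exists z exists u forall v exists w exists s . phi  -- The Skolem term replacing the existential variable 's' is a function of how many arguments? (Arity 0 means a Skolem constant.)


Quantifier prefix: exists x exists y exists z exists u forall v exists w exists s
's' is existentially quantified at position 7.
Universal variables preceding it: v
Skolem function arity = 1

1


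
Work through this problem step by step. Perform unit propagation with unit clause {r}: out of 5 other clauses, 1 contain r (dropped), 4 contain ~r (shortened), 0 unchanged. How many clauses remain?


Satisfied (removed): 1
Shortened (remain): 4
Unchanged (remain): 0
Remaining = 4 + 0 = 4

4


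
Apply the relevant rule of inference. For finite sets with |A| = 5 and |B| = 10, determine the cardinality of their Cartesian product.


The Cartesian product A x B contains all ordered pairs (a, b).
|A x B| = |A| * |B| = 5 * 10 = 50

50


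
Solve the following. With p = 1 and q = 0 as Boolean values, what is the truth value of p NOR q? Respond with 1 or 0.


p = 1, q = 0
Operation: p NOR q
Evaluate: 1 NOR 0 = 0

0


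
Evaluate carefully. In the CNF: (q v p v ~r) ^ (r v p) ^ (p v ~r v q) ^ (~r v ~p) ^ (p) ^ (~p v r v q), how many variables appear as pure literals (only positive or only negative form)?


Check each variable for pure literal status:
p: mixed (not pure)
q: pure positive
r: mixed (not pure)
Pure literal count = 1

1


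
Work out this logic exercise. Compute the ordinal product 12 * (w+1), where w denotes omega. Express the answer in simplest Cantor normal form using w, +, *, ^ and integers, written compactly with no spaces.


Compute 12 * (w+1).
Ordinal * is associative and left-distributive over +, but NOT commutative; for finite n>1, n*w = w but w*n stays w*n.
By left-distributivity: 12 * (w+1) = 12*w + 12*1 = w + 12 = w+12.
Result = w+12

w+12


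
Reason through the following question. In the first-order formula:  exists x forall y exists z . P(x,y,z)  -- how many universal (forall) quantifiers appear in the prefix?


Quantifier prefix: exists x forall y exists z
Mark each quantifier type:
  E U E
Universal count = 1, Existential count = 2
Asked for universal (forall) quantifiers: 1

1


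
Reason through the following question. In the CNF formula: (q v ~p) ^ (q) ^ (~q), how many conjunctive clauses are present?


A CNF formula is a conjunction of clauses.
Clauses are separated by ^.
Counting the conjuncts: 3 clauses.

3


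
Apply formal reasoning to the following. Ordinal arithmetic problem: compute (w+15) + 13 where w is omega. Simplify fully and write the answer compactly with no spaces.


Compute (w+15) + 13.
Ordinal + is associative but NOT commutative; for finite n>0, n + w = w but w + n stays w+n.
By associativity: (w+15) + 13 = w + (15+13) = w+28.
Result = w+28

w+28


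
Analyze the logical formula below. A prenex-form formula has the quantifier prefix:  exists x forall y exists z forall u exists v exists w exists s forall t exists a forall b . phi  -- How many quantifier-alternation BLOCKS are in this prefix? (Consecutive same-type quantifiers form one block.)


Quantifier-type sequence: E A E A E E E A E A  (A=forall, E=exists)
Group into maximal same-type runs:
  Ex1 | Ax1 | Ex1 | Ax1 | Ex3 | Ax1 | Ex1 | Ax1
Number of blocks = 8

8


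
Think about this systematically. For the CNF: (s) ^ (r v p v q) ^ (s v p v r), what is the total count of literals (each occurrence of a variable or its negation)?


Counting literals in each clause:
Clause 1: 1 literal(s)
Clause 2: 3 literal(s)
Clause 3: 3 literal(s)
Total = 7

7


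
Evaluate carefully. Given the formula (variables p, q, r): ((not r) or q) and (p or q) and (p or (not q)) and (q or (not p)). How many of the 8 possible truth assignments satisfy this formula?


Evaluate all 8 assignments for p, q, r:
p=0, q=0, r=0: 0
p=0, q=0, r=1: 0
p=0, q=1, r=0: 0
p=0, q=1, r=1: 0
p=1, q=0, r=0: 0
p=1, q=0, r=1: 0
p=1, q=1, r=0: 1
p=1, q=1, r=1: 1
Satisfying count = 2

2


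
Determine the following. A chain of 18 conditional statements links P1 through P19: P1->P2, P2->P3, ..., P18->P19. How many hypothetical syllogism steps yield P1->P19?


With 18 implications in a chain connecting 19 propositions:
P1->P2, P2->P3, ..., P18->P19
Steps needed = (number of implications) - 1 = 18 - 1 = 17

17


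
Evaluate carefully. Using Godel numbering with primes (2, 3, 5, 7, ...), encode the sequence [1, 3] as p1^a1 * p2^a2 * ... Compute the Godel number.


Encode each element as an exponent of the corresponding prime:
  2^1 = 2
  3^3 = 27
Product = 2 * 27 = 54

54


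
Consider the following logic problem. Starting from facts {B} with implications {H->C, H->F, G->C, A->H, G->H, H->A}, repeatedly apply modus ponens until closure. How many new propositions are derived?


Initial facts: {B}
Apply modus ponens to closure:
  (no implication fires)
Final known: {B}
New propositions: {(none)}
Count = 0

0


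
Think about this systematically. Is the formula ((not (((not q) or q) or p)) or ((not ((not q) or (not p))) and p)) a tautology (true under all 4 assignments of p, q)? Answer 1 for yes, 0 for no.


Check all 4 assignments:
p=0, q=0: 0
p=0, q=1: 0
p=1, q=0: 0
p=1, q=1: 1
Satisfying count = 1/4.
Tautology iff count = 4: no.

0


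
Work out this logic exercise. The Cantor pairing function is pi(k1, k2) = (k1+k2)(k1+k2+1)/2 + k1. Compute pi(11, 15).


k1 + k2 = 26
(k1+k2)(k1+k2+1)/2 = 26 * 27 / 2 = 351
pi = 351 + 11 = 362

362


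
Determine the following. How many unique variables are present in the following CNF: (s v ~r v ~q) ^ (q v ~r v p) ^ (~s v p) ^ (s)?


Identify each variable that appears in the formula.
Variables found: p, q, r, s
Count = 4

4


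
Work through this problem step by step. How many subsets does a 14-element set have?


The power set of a set with n elements has 2^n elements.
|P(S)| = 2^14 = 16384

16384


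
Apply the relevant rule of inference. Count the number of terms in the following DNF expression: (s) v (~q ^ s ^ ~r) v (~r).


A DNF formula is a disjunction of terms (conjunctions).
Terms are separated by v.
Counting the disjuncts: 3 terms.

3


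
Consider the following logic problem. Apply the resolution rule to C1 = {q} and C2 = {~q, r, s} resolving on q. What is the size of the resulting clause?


Remove q from C1 and ~q from C2.
C1 remainder: {}
C2 remainder: {r, s}
Union (resolvent): {r, s}
Resolvent has 2 literal(s).

2


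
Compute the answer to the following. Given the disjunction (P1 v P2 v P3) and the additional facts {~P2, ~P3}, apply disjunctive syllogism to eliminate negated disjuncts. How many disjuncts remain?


Original disjuncts (3): P1, P2, P3
Negated (eliminate): ~P2, ~P3
Remaining disjuncts: P1
Count = 3 - 2 = 1

1


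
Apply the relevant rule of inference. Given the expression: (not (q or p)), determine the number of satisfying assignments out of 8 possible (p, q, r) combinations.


Check all 8 assignments:
p=0, q=0, r=0: 1
p=0, q=0, r=1: 1
p=0, q=1, r=0: 0
p=0, q=1, r=1: 0
p=1, q=0, r=0: 0
p=1, q=0, r=1: 0
p=1, q=1, r=0: 0
p=1, q=1, r=1: 0
Count of True = 2

2


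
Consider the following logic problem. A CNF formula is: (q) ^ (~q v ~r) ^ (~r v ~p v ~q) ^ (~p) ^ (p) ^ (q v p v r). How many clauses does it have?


A CNF formula is a conjunction of clauses.
Clauses are separated by ^.
Counting the conjuncts: 6 clauses.

6


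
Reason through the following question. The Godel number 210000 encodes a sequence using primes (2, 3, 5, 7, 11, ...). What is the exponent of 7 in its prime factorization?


Factorize 210000 by dividing by 7 repeatedly.
Division steps: 7 divides 210000 exactly 1 time(s).
Exponent of 7 = 1

1


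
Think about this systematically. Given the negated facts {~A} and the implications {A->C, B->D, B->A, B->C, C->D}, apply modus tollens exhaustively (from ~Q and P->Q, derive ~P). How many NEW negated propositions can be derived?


Initial negated facts: {~A}
Apply modus tollens to closure:
  ~A and B->A  =>  ~B
Final negated: {~A, ~B}
New negations: {~B}
Count = 1

1
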